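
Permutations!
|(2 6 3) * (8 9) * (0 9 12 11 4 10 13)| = |(0 9 8 12 11 4 10 13)(2 6 3)| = 24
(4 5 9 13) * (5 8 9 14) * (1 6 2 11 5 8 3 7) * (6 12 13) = (1 12 13 4 3 7)(2 11 5 14 8 9 6) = [0, 12, 11, 7, 3, 14, 2, 1, 9, 6, 10, 5, 13, 4, 8]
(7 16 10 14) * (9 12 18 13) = (7 16 10 14)(9 12 18 13) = [0, 1, 2, 3, 4, 5, 6, 16, 8, 12, 14, 11, 18, 9, 7, 15, 10, 17, 13]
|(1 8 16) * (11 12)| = |(1 8 16)(11 12)| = 6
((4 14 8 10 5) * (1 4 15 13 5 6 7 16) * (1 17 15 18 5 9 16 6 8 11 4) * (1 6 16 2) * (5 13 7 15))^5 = (1 17 2 16 9 7 13 15 18 6 5)(4 11 14)(8 10)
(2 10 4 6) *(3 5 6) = [0, 1, 10, 5, 3, 6, 2, 7, 8, 9, 4] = (2 10 4 3 5 6)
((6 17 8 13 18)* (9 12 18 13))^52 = (6 12 8)(9 17 18)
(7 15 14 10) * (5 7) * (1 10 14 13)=(1 10 5 7 15 13)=[0, 10, 2, 3, 4, 7, 6, 15, 8, 9, 5, 11, 12, 1, 14, 13]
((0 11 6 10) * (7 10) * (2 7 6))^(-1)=(0 10 7 2 11)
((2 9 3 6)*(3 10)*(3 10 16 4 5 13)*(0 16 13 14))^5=((0 16 4 5 14)(2 9 13 3 6))^5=(16)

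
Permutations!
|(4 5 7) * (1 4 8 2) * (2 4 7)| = |(1 7 8 4 5 2)| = 6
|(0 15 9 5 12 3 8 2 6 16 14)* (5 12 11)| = 10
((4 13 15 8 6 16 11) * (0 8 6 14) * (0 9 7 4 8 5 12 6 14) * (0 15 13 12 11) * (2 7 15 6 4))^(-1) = (0 16 6 8 11 5)(2 7)(4 12)(9 14 15)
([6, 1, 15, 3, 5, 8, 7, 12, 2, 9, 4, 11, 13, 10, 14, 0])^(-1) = [15, 1, 8, 3, 10, 4, 0, 6, 5, 9, 13, 11, 7, 12, 14, 2]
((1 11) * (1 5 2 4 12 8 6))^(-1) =((1 11 5 2 4 12 8 6))^(-1) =(1 6 8 12 4 2 5 11)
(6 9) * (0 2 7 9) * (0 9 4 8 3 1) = (0 2 7 4 8 3 1)(6 9) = [2, 0, 7, 1, 8, 5, 9, 4, 3, 6]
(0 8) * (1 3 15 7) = [8, 3, 2, 15, 4, 5, 6, 1, 0, 9, 10, 11, 12, 13, 14, 7] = (0 8)(1 3 15 7)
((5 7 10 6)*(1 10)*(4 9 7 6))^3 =(1 9 10 7 4)(5 6) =((1 10 4 9 7)(5 6))^3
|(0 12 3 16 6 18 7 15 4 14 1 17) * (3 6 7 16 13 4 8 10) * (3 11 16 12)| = 42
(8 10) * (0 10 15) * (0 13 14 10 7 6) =[7, 1, 2, 3, 4, 5, 0, 6, 15, 9, 8, 11, 12, 14, 10, 13] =(0 7 6)(8 15 13 14 10)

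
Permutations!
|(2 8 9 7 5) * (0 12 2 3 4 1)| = |(0 12 2 8 9 7 5 3 4 1)| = 10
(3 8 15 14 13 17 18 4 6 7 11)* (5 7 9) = [0, 1, 2, 8, 6, 7, 9, 11, 15, 5, 10, 3, 12, 17, 13, 14, 16, 18, 4] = (3 8 15 14 13 17 18 4 6 9 5 7 11)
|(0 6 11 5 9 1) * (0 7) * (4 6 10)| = |(0 10 4 6 11 5 9 1 7)| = 9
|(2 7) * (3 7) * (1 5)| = 6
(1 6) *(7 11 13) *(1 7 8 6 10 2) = [0, 10, 1, 3, 4, 5, 7, 11, 6, 9, 2, 13, 12, 8] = (1 10 2)(6 7 11 13 8)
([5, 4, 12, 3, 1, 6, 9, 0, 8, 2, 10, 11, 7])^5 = (0 12 9 5 7 2 6)(1 4)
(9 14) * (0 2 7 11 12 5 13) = (0 2 7 11 12 5 13)(9 14) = [2, 1, 7, 3, 4, 13, 6, 11, 8, 14, 10, 12, 5, 0, 9]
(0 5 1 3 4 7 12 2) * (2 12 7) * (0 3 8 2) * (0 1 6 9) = [5, 8, 3, 4, 1, 6, 9, 7, 2, 0, 10, 11, 12] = (12)(0 5 6 9)(1 8 2 3 4)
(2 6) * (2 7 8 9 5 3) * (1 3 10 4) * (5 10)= (1 3 2 6 7 8 9 10 4)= [0, 3, 6, 2, 1, 5, 7, 8, 9, 10, 4]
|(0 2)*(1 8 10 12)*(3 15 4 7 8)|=|(0 2)(1 3 15 4 7 8 10 12)|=8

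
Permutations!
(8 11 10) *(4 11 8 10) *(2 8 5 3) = (2 8 5 3)(4 11) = [0, 1, 8, 2, 11, 3, 6, 7, 5, 9, 10, 4]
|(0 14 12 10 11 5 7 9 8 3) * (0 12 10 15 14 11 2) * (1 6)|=12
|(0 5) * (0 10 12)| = 4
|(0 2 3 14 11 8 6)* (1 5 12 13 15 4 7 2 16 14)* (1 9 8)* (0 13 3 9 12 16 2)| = |(0 2 9 8 6 13 15 4 7)(1 5 16 14 11)(3 12)| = 90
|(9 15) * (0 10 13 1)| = 4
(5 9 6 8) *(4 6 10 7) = (4 6 8 5 9 10 7) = [0, 1, 2, 3, 6, 9, 8, 4, 5, 10, 7]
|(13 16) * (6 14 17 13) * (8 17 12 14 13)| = |(6 13 16)(8 17)(12 14)| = 6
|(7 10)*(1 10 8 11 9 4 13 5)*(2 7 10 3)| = |(1 3 2 7 8 11 9 4 13 5)| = 10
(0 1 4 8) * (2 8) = (0 1 4 2 8) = [1, 4, 8, 3, 2, 5, 6, 7, 0]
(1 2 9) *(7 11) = [0, 2, 9, 3, 4, 5, 6, 11, 8, 1, 10, 7] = (1 2 9)(7 11)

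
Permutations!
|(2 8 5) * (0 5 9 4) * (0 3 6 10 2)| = 14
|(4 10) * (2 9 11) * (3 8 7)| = 6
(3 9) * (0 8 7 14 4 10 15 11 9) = [8, 1, 2, 0, 10, 5, 6, 14, 7, 3, 15, 9, 12, 13, 4, 11] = (0 8 7 14 4 10 15 11 9 3)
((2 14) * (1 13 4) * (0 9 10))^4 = ((0 9 10)(1 13 4)(2 14))^4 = (14)(0 9 10)(1 13 4)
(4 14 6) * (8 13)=(4 14 6)(8 13)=[0, 1, 2, 3, 14, 5, 4, 7, 13, 9, 10, 11, 12, 8, 6]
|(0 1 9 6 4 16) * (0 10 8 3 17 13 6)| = 24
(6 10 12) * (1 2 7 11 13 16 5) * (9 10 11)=(1 2 7 9 10 12 6 11 13 16 5)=[0, 2, 7, 3, 4, 1, 11, 9, 8, 10, 12, 13, 6, 16, 14, 15, 5]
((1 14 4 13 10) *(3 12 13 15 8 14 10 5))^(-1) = ((1 10)(3 12 13 5)(4 15 8 14))^(-1) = (1 10)(3 5 13 12)(4 14 8 15)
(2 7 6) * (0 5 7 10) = (0 5 7 6 2 10) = [5, 1, 10, 3, 4, 7, 2, 6, 8, 9, 0]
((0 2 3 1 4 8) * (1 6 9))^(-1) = (0 8 4 1 9 6 3 2)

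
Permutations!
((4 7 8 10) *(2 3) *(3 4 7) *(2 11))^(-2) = ((2 4 3 11)(7 8 10))^(-2) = (2 3)(4 11)(7 8 10)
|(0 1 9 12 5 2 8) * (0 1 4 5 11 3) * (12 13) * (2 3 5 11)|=|(0 4 11 5 3)(1 9 13 12 2 8)|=30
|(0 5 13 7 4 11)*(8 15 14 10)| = |(0 5 13 7 4 11)(8 15 14 10)| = 12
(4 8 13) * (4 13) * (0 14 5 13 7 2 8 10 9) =(0 14 5 13 7 2 8 4 10 9) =[14, 1, 8, 3, 10, 13, 6, 2, 4, 0, 9, 11, 12, 7, 5]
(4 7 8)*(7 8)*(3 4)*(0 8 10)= [8, 1, 2, 4, 10, 5, 6, 7, 3, 9, 0]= (0 8 3 4 10)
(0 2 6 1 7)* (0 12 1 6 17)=(0 2 17)(1 7 12)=[2, 7, 17, 3, 4, 5, 6, 12, 8, 9, 10, 11, 1, 13, 14, 15, 16, 0]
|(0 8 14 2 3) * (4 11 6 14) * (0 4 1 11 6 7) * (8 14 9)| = 11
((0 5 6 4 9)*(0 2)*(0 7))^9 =((0 5 6 4 9 2 7))^9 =(0 6 9 7 5 4 2)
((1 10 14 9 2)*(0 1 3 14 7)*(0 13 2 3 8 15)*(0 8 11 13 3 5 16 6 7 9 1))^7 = ((1 10 9 5 16 6 7 3 14)(2 11 13)(8 15))^7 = (1 3 6 5 10 14 7 16 9)(2 11 13)(8 15)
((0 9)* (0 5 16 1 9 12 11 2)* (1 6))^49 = ((0 12 11 2)(1 9 5 16 6))^49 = (0 12 11 2)(1 6 16 5 9)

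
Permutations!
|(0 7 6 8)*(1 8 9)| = 6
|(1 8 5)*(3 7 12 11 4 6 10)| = 21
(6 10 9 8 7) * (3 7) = (3 7 6 10 9 8) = [0, 1, 2, 7, 4, 5, 10, 6, 3, 8, 9]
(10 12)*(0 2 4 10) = [2, 1, 4, 3, 10, 5, 6, 7, 8, 9, 12, 11, 0] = (0 2 4 10 12)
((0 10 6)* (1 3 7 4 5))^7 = ((0 10 6)(1 3 7 4 5))^7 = (0 10 6)(1 7 5 3 4)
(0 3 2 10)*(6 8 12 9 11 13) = [3, 1, 10, 2, 4, 5, 8, 7, 12, 11, 0, 13, 9, 6] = (0 3 2 10)(6 8 12 9 11 13)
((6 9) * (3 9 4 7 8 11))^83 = (3 11 8 7 4 6 9)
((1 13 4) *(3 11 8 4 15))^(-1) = ((1 13 15 3 11 8 4))^(-1) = (1 4 8 11 3 15 13)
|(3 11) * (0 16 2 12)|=4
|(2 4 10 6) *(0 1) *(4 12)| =10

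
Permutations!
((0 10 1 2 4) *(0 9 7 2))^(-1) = (0 1 10)(2 7 9 4)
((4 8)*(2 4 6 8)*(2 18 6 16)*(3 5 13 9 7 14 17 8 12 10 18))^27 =((2 4 3 5 13 9 7 14 17 8 16)(6 12 10 18))^27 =(2 9 16 13 8 5 17 3 14 4 7)(6 18 10 12)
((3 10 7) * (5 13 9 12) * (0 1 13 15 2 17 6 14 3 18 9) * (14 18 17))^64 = ((0 1 13)(2 14 3 10 7 17 6 18 9 12 5 15))^64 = (0 1 13)(2 7 9)(3 6 5)(10 18 15)(12 14 17)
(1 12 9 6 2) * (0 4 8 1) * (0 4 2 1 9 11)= [2, 12, 4, 3, 8, 5, 1, 7, 9, 6, 10, 0, 11]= (0 2 4 8 9 6 1 12 11)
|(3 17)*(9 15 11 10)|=|(3 17)(9 15 11 10)|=4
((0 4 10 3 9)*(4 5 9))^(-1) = ((0 5 9)(3 4 10))^(-1) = (0 9 5)(3 10 4)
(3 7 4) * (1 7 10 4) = (1 7)(3 10 4) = [0, 7, 2, 10, 3, 5, 6, 1, 8, 9, 4]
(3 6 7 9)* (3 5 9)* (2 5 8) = (2 5 9 8)(3 6 7) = [0, 1, 5, 6, 4, 9, 7, 3, 2, 8]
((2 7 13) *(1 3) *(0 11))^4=(2 7 13)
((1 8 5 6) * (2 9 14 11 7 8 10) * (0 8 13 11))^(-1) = (0 14 9 2 10 1 6 5 8)(7 11 13)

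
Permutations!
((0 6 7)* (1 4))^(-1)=(0 7 6)(1 4)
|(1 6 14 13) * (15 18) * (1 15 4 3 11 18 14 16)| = |(1 6 16)(3 11 18 4)(13 15 14)| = 12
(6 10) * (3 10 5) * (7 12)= [0, 1, 2, 10, 4, 3, 5, 12, 8, 9, 6, 11, 7]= (3 10 6 5)(7 12)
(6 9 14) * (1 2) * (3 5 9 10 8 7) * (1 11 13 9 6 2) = (2 11 13 9 14)(3 5 6 10 8 7) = [0, 1, 11, 5, 4, 6, 10, 3, 7, 14, 8, 13, 12, 9, 2]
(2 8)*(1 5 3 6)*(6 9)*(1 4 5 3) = (1 3 9 6 4 5)(2 8) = [0, 3, 8, 9, 5, 1, 4, 7, 2, 6]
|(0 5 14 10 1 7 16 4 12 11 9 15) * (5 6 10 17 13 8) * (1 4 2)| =|(0 6 10 4 12 11 9 15)(1 7 16 2)(5 14 17 13 8)| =40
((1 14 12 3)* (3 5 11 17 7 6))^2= ((1 14 12 5 11 17 7 6 3))^2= (1 12 11 7 3 14 5 17 6)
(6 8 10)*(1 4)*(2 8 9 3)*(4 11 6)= (1 11 6 9 3 2 8 10 4)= [0, 11, 8, 2, 1, 5, 9, 7, 10, 3, 4, 6]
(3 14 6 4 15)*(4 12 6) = (3 14 4 15)(6 12) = [0, 1, 2, 14, 15, 5, 12, 7, 8, 9, 10, 11, 6, 13, 4, 3]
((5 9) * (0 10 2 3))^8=((0 10 2 3)(5 9))^8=(10)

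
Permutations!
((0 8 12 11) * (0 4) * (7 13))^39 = (0 4 11 12 8)(7 13)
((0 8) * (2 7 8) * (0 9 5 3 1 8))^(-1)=((0 2 7)(1 8 9 5 3))^(-1)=(0 7 2)(1 3 5 9 8)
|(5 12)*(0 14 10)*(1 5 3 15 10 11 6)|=10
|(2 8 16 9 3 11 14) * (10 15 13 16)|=|(2 8 10 15 13 16 9 3 11 14)|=10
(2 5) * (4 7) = (2 5)(4 7) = [0, 1, 5, 3, 7, 2, 6, 4]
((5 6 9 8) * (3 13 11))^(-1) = (3 11 13)(5 8 9 6) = ((3 13 11)(5 6 9 8))^(-1)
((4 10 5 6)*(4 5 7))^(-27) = ((4 10 7)(5 6))^(-27) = (10)(5 6)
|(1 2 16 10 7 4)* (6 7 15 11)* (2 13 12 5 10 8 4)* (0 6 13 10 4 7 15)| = 20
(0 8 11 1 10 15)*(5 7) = (0 8 11 1 10 15)(5 7) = [8, 10, 2, 3, 4, 7, 6, 5, 11, 9, 15, 1, 12, 13, 14, 0]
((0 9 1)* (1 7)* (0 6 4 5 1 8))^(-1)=(0 8 7 9)(1 5 4 6)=((0 9 7 8)(1 6 4 5))^(-1)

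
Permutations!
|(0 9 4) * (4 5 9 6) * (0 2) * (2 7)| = |(0 6 4 7 2)(5 9)| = 10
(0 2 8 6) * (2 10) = (0 10 2 8 6) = [10, 1, 8, 3, 4, 5, 0, 7, 6, 9, 2]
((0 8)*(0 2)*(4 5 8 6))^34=(0 8 4)(2 5 6)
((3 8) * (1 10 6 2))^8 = ((1 10 6 2)(3 8))^8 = (10)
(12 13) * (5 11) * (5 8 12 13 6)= (13)(5 11 8 12 6)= [0, 1, 2, 3, 4, 11, 5, 7, 12, 9, 10, 8, 6, 13]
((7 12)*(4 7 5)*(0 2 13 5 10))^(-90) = ((0 2 13 5 4 7 12 10))^(-90) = (0 12 4 13)(2 10 7 5)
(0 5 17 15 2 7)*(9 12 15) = (0 5 17 9 12 15 2 7) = [5, 1, 7, 3, 4, 17, 6, 0, 8, 12, 10, 11, 15, 13, 14, 2, 16, 9]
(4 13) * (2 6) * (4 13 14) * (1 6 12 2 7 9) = (1 6 7 9)(2 12)(4 14) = [0, 6, 12, 3, 14, 5, 7, 9, 8, 1, 10, 11, 2, 13, 4]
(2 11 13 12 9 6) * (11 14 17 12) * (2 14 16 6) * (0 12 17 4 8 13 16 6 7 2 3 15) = [12, 1, 6, 15, 8, 5, 14, 2, 13, 3, 10, 16, 9, 11, 4, 0, 7, 17] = (17)(0 12 9 3 15)(2 6 14 4 8 13 11 16 7)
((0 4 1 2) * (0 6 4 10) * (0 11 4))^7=(11)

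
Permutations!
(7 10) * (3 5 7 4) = [0, 1, 2, 5, 3, 7, 6, 10, 8, 9, 4] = (3 5 7 10 4)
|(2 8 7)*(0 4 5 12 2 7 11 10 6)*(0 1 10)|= 21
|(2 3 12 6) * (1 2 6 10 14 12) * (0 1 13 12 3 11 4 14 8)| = 11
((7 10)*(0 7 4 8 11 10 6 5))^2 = ((0 7 6 5)(4 8 11 10))^2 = (0 6)(4 11)(5 7)(8 10)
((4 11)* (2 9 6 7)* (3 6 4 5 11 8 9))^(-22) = (11)(2 6)(3 7)(4 9 8)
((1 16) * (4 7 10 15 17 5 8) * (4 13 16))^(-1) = (1 16 13 8 5 17 15 10 7 4)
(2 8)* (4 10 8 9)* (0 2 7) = (0 2 9 4 10 8 7) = [2, 1, 9, 3, 10, 5, 6, 0, 7, 4, 8]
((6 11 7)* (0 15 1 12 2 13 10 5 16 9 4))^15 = (0 2 16 15 13 9 1 10 4 12 5)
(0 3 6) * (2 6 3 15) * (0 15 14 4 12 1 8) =(0 14 4 12 1 8)(2 6 15) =[14, 8, 6, 3, 12, 5, 15, 7, 0, 9, 10, 11, 1, 13, 4, 2]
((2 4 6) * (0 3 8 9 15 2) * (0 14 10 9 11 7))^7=(15)(0 8 7 3 11)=((0 3 8 11 7)(2 4 6 14 10 9 15))^7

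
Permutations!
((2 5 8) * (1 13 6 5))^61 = (1 13 6 5 8 2)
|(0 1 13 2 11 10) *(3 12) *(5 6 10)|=|(0 1 13 2 11 5 6 10)(3 12)|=8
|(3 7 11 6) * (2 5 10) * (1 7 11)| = 6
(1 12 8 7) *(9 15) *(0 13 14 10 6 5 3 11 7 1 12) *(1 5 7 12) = (0 13 14 10 6 7 1)(3 11 12 8 5)(9 15) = [13, 0, 2, 11, 4, 3, 7, 1, 5, 15, 6, 12, 8, 14, 10, 9]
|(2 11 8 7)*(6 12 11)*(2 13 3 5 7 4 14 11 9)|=4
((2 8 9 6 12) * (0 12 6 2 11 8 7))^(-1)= (0 7 2 9 8 11 12)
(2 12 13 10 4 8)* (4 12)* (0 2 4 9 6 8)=(0 2 9 6 8 4)(10 12 13)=[2, 1, 9, 3, 0, 5, 8, 7, 4, 6, 12, 11, 13, 10]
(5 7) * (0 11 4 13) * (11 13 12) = (0 13)(4 12 11)(5 7) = [13, 1, 2, 3, 12, 7, 6, 5, 8, 9, 10, 4, 11, 0]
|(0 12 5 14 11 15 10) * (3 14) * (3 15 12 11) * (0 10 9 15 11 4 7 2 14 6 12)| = 10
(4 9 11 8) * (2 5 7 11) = (2 5 7 11 8 4 9) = [0, 1, 5, 3, 9, 7, 6, 11, 4, 2, 10, 8]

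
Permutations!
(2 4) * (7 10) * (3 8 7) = (2 4)(3 8 7 10) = [0, 1, 4, 8, 2, 5, 6, 10, 7, 9, 3]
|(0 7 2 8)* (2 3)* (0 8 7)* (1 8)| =|(1 8)(2 7 3)| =6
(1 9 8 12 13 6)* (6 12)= (1 9 8 6)(12 13)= [0, 9, 2, 3, 4, 5, 1, 7, 6, 8, 10, 11, 13, 12]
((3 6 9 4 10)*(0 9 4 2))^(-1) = (0 2 9)(3 10 4 6)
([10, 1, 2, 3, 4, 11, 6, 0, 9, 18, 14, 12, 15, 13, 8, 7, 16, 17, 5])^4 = (0 9 12 10 18 15 14 5 7 8 11)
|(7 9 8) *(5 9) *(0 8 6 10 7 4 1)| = 20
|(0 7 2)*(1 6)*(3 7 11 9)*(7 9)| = 4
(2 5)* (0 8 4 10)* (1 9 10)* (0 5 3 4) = (0 8)(1 9 10 5 2 3 4) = [8, 9, 3, 4, 1, 2, 6, 7, 0, 10, 5]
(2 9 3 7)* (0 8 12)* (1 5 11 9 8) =(0 1 5 11 9 3 7 2 8 12) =[1, 5, 8, 7, 4, 11, 6, 2, 12, 3, 10, 9, 0]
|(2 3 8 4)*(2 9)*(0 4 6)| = |(0 4 9 2 3 8 6)| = 7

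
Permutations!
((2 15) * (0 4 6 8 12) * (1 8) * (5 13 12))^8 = (15)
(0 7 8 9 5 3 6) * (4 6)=[7, 1, 2, 4, 6, 3, 0, 8, 9, 5]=(0 7 8 9 5 3 4 6)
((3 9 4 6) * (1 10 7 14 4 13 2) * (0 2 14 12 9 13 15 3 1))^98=((0 2)(1 10 7 12 9 15 3 13 14 4 6))^98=(1 6 4 14 13 3 15 9 12 7 10)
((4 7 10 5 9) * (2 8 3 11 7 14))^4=(2 7 4 3 5)(8 10 14 11 9)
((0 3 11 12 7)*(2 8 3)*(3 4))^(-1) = ((0 2 8 4 3 11 12 7))^(-1) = (0 7 12 11 3 4 8 2)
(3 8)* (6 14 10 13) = (3 8)(6 14 10 13) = [0, 1, 2, 8, 4, 5, 14, 7, 3, 9, 13, 11, 12, 6, 10]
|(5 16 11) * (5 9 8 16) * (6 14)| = 4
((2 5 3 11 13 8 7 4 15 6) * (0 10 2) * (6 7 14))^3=((0 10 2 5 3 11 13 8 14 6)(4 15 7))^3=(15)(0 5 13 6 2 11 14 10 3 8)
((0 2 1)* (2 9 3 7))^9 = (0 7)(1 3)(2 9)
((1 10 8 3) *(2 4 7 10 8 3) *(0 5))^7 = ((0 5)(1 8 2 4 7 10 3))^7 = (10)(0 5)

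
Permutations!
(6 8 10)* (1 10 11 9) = (1 10 6 8 11 9) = [0, 10, 2, 3, 4, 5, 8, 7, 11, 1, 6, 9]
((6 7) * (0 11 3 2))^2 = ((0 11 3 2)(6 7))^2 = (0 3)(2 11)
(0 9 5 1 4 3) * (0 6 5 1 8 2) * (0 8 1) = [9, 4, 8, 6, 3, 1, 5, 7, 2, 0] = (0 9)(1 4 3 6 5)(2 8)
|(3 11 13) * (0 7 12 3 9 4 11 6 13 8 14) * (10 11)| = 12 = |(0 7 12 3 6 13 9 4 10 11 8 14)|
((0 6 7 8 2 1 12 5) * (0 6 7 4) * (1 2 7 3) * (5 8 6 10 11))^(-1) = ((0 3 1 12 8 7 6 4)(5 10 11))^(-1) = (0 4 6 7 8 12 1 3)(5 11 10)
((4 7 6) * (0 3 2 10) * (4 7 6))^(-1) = ((0 3 2 10)(4 6 7))^(-1) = (0 10 2 3)(4 7 6)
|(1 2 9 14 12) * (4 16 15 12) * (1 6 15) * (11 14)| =21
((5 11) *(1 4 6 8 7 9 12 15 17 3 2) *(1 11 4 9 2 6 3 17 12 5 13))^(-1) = (17)(1 13 11 2 7 8 6 3 4 5 9)(12 15)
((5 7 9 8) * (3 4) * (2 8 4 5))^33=(2 8)(3 9 5 4 7)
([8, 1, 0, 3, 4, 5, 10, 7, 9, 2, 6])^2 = (10)(0 9)(2 8)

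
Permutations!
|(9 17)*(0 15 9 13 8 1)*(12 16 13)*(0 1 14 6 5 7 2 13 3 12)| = |(0 15 9 17)(2 13 8 14 6 5 7)(3 12 16)| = 84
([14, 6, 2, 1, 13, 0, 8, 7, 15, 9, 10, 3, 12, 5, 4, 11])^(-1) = [5, 3, 2, 11, 14, 13, 1, 7, 6, 9, 10, 15, 12, 4, 0, 8]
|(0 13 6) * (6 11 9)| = 5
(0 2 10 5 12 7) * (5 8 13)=(0 2 10 8 13 5 12 7)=[2, 1, 10, 3, 4, 12, 6, 0, 13, 9, 8, 11, 7, 5]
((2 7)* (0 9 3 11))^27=(0 11 3 9)(2 7)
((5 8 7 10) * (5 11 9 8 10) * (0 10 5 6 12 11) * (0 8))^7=(0 9 11 12 6 7 8 10)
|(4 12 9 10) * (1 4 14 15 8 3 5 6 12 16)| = 9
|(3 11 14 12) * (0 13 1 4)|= |(0 13 1 4)(3 11 14 12)|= 4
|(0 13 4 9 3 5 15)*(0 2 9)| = 15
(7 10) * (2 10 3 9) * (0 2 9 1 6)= (0 2 10 7 3 1 6)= [2, 6, 10, 1, 4, 5, 0, 3, 8, 9, 7]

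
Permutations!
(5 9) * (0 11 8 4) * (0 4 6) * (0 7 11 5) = [5, 1, 2, 3, 4, 9, 7, 11, 6, 0, 10, 8] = (0 5 9)(6 7 11 8)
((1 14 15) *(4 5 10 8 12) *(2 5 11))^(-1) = (1 15 14)(2 11 4 12 8 10 5)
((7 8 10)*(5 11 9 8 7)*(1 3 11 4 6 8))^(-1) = (1 9 11 3)(4 5 10 8 6)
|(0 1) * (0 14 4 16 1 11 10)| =12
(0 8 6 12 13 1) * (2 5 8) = (0 2 5 8 6 12 13 1) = [2, 0, 5, 3, 4, 8, 12, 7, 6, 9, 10, 11, 13, 1]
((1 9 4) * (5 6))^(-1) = (1 4 9)(5 6) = ((1 9 4)(5 6))^(-1)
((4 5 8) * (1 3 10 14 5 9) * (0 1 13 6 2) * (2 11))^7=((0 1 3 10 14 5 8 4 9 13 6 11 2))^7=(0 4 1 9 3 13 10 6 14 11 5 2 8)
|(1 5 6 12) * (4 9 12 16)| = 7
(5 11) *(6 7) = (5 11)(6 7) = [0, 1, 2, 3, 4, 11, 7, 6, 8, 9, 10, 5]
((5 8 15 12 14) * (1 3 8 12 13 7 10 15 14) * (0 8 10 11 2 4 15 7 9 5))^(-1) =((0 8 14)(1 3 10 7 11 2 4 15 13 9 5 12))^(-1) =(0 14 8)(1 12 5 9 13 15 4 2 11 7 10 3)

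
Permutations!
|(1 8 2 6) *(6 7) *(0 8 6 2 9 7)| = |(0 8 9 7 2)(1 6)| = 10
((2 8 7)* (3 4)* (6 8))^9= ((2 6 8 7)(3 4))^9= (2 6 8 7)(3 4)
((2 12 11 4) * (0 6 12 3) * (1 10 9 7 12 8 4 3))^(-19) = (0 1 11 4 7 6 10 3 2 12 8 9)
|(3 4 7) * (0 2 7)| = |(0 2 7 3 4)| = 5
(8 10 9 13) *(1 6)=(1 6)(8 10 9 13)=[0, 6, 2, 3, 4, 5, 1, 7, 10, 13, 9, 11, 12, 8]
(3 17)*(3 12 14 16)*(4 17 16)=(3 16)(4 17 12 14)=[0, 1, 2, 16, 17, 5, 6, 7, 8, 9, 10, 11, 14, 13, 4, 15, 3, 12]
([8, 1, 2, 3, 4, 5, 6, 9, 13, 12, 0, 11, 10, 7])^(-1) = (0 10 12 9 7 13 8)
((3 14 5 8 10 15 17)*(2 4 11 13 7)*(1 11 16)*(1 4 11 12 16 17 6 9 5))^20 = (1 14 3 17 4 16 12)(5 10 6)(8 15 9)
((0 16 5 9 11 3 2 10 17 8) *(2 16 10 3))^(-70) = ((0 10 17 8)(2 3 16 5 9 11))^(-70) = (0 17)(2 16 9)(3 5 11)(8 10)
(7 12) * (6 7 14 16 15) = (6 7 12 14 16 15) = [0, 1, 2, 3, 4, 5, 7, 12, 8, 9, 10, 11, 14, 13, 16, 6, 15]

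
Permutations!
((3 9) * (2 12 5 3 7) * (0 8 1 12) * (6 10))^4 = (0 5 2 12 7 1 9 8 3)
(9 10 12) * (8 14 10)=(8 14 10 12 9)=[0, 1, 2, 3, 4, 5, 6, 7, 14, 8, 12, 11, 9, 13, 10]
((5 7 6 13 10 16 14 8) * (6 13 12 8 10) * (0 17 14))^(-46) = ((0 17 14 10 16)(5 7 13 6 12 8))^(-46) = (0 16 10 14 17)(5 13 12)(6 8 7)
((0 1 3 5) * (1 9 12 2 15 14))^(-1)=(0 5 3 1 14 15 2 12 9)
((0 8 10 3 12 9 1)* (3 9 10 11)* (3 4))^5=((0 8 11 4 3 12 10 9 1))^5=(0 12 8 10 11 9 4 1 3)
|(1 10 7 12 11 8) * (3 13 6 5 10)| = 10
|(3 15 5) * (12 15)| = |(3 12 15 5)| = 4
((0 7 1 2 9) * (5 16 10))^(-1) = (0 9 2 1 7)(5 10 16)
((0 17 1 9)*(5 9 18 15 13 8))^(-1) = (0 9 5 8 13 15 18 1 17)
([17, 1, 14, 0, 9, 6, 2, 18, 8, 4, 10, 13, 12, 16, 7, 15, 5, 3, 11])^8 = (0 3 17)(2 6 5 16 13 11 18 7 14)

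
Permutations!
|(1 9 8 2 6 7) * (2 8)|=5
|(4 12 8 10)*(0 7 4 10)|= 5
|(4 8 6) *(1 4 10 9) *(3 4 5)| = 8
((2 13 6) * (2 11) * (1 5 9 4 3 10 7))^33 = ((1 5 9 4 3 10 7)(2 13 6 11))^33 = (1 10 4 5 7 3 9)(2 13 6 11)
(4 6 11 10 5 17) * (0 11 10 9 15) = (0 11 9 15)(4 6 10 5 17) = [11, 1, 2, 3, 6, 17, 10, 7, 8, 15, 5, 9, 12, 13, 14, 0, 16, 4]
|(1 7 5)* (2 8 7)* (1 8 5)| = |(1 2 5 8 7)| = 5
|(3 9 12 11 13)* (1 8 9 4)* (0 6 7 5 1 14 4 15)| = 12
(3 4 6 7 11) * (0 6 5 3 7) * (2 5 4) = (0 6)(2 5 3)(7 11) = [6, 1, 5, 2, 4, 3, 0, 11, 8, 9, 10, 7]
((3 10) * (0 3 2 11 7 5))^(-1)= ((0 3 10 2 11 7 5))^(-1)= (0 5 7 11 2 10 3)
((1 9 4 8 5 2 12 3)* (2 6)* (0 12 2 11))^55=((0 12 3 1 9 4 8 5 6 11))^55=(0 4)(1 6)(3 5)(8 12)(9 11)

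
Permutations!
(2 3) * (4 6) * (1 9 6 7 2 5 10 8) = (1 9 6 4 7 2 3 5 10 8) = [0, 9, 3, 5, 7, 10, 4, 2, 1, 6, 8]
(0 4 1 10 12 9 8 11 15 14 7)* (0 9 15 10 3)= [4, 3, 2, 0, 1, 5, 6, 9, 11, 8, 12, 10, 15, 13, 7, 14]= (0 4 1 3)(7 9 8 11 10 12 15 14)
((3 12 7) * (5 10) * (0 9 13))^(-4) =(0 13 9)(3 7 12) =((0 9 13)(3 12 7)(5 10))^(-4)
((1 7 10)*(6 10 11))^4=(1 10 6 11 7)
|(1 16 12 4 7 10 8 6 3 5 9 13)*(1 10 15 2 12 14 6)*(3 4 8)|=10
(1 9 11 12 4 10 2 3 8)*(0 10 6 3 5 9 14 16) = (0 10 2 5 9 11 12 4 6 3 8 1 14 16) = [10, 14, 5, 8, 6, 9, 3, 7, 1, 11, 2, 12, 4, 13, 16, 15, 0]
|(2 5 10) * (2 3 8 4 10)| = |(2 5)(3 8 4 10)| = 4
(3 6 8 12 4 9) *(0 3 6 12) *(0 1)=(0 3 12 4 9 6 8 1)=[3, 0, 2, 12, 9, 5, 8, 7, 1, 6, 10, 11, 4]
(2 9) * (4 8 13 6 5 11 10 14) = (2 9)(4 8 13 6 5 11 10 14) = [0, 1, 9, 3, 8, 11, 5, 7, 13, 2, 14, 10, 12, 6, 4]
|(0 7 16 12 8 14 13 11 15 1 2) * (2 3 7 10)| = 30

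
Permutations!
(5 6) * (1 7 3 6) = (1 7 3 6 5) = [0, 7, 2, 6, 4, 1, 5, 3]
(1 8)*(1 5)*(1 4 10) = (1 8 5 4 10) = [0, 8, 2, 3, 10, 4, 6, 7, 5, 9, 1]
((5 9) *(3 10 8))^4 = (3 10 8)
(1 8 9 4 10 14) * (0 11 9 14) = (0 11 9 4 10)(1 8 14) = [11, 8, 2, 3, 10, 5, 6, 7, 14, 4, 0, 9, 12, 13, 1]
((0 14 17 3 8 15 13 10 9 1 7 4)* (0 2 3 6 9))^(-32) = ((0 14 17 6 9 1 7 4 2 3 8 15 13 10))^(-32) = (0 8 7 17 13 2 9)(1 14 15 4 6 10 3)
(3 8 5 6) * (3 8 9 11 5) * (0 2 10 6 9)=(0 2 10 6 8 3)(5 9 11)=[2, 1, 10, 0, 4, 9, 8, 7, 3, 11, 6, 5]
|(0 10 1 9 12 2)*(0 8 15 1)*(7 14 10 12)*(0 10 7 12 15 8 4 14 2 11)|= 12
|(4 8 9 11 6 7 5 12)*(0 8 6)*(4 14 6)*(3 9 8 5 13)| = 10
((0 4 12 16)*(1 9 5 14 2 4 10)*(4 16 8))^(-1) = ((0 10 1 9 5 14 2 16)(4 12 8))^(-1) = (0 16 2 14 5 9 1 10)(4 8 12)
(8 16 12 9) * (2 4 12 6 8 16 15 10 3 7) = (2 4 12 9 16 6 8 15 10 3 7) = [0, 1, 4, 7, 12, 5, 8, 2, 15, 16, 3, 11, 9, 13, 14, 10, 6]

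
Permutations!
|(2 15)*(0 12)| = |(0 12)(2 15)| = 2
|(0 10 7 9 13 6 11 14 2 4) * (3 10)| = |(0 3 10 7 9 13 6 11 14 2 4)| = 11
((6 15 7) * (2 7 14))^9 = ((2 7 6 15 14))^9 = (2 14 15 6 7)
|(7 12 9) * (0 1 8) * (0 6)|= |(0 1 8 6)(7 12 9)|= 12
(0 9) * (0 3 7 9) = [0, 1, 2, 7, 4, 5, 6, 9, 8, 3] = (3 7 9)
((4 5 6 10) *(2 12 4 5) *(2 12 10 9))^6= (12)(2 10 5 6 9)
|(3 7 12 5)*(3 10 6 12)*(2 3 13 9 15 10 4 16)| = |(2 3 7 13 9 15 10 6 12 5 4 16)| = 12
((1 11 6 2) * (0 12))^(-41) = ((0 12)(1 11 6 2))^(-41) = (0 12)(1 2 6 11)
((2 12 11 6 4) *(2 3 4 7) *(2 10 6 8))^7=(2 8 11 12)(3 4)(6 7 10)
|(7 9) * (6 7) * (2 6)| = |(2 6 7 9)| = 4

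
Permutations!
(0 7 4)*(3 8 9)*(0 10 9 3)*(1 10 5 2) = [7, 10, 1, 8, 5, 2, 6, 4, 3, 0, 9] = (0 7 4 5 2 1 10 9)(3 8)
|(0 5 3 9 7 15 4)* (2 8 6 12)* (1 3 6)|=|(0 5 6 12 2 8 1 3 9 7 15 4)|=12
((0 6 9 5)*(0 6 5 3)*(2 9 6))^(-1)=((0 5 2 9 3))^(-1)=(0 3 9 2 5)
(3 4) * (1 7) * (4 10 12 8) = (1 7)(3 10 12 8 4) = [0, 7, 2, 10, 3, 5, 6, 1, 4, 9, 12, 11, 8]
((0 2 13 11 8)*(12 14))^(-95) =((0 2 13 11 8)(12 14))^(-95) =(12 14)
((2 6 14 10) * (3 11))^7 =(2 10 14 6)(3 11)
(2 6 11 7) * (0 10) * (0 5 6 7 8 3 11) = (0 10 5 6)(2 7)(3 11 8) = [10, 1, 7, 11, 4, 6, 0, 2, 3, 9, 5, 8]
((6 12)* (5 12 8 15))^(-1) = (5 15 8 6 12)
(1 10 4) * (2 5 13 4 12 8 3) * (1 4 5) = (1 10 12 8 3 2)(5 13) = [0, 10, 1, 2, 4, 13, 6, 7, 3, 9, 12, 11, 8, 5]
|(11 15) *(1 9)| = |(1 9)(11 15)| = 2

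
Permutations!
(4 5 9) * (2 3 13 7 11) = (2 3 13 7 11)(4 5 9) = [0, 1, 3, 13, 5, 9, 6, 11, 8, 4, 10, 2, 12, 7]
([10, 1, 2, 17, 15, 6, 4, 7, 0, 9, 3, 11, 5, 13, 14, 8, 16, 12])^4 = (0 12 15 3 6)(4 10 5 8 17)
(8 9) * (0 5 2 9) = (0 5 2 9 8) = [5, 1, 9, 3, 4, 2, 6, 7, 0, 8]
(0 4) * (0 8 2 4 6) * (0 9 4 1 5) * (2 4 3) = (0 6 9 3 2 1 5)(4 8) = [6, 5, 1, 2, 8, 0, 9, 7, 4, 3]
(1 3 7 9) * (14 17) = [0, 3, 2, 7, 4, 5, 6, 9, 8, 1, 10, 11, 12, 13, 17, 15, 16, 14] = (1 3 7 9)(14 17)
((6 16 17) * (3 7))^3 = ((3 7)(6 16 17))^3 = (17)(3 7)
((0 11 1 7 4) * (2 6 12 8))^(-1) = ((0 11 1 7 4)(2 6 12 8))^(-1) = (0 4 7 1 11)(2 8 12 6)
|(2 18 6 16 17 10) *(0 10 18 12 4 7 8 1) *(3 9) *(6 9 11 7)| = |(0 10 2 12 4 6 16 17 18 9 3 11 7 8 1)| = 15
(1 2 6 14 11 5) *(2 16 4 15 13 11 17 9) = [0, 16, 6, 3, 15, 1, 14, 7, 8, 2, 10, 5, 12, 11, 17, 13, 4, 9] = (1 16 4 15 13 11 5)(2 6 14 17 9)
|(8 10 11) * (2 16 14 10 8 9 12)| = 7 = |(2 16 14 10 11 9 12)|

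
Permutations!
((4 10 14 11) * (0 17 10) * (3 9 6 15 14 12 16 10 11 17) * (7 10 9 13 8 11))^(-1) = (0 4 11 8 13 3)(6 9 16 12 10 7 17 14 15)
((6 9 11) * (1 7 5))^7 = (1 7 5)(6 9 11)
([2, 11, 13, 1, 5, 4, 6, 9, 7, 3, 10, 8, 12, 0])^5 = (0 13 2)(1 3 9 7 8 11)(4 5)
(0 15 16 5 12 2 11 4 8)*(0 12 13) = (0 15 16 5 13)(2 11 4 8 12) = [15, 1, 11, 3, 8, 13, 6, 7, 12, 9, 10, 4, 2, 0, 14, 16, 5]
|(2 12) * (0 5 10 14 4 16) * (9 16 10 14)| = 14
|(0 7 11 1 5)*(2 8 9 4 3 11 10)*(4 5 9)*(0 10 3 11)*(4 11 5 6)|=|(0 7 3)(1 9 6 4 5 10 2 8 11)|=9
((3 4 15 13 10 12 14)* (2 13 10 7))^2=(2 7 13)(3 15 12)(4 10 14)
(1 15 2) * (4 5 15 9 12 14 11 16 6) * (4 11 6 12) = (1 9 4 5 15 2)(6 11 16 12 14) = [0, 9, 1, 3, 5, 15, 11, 7, 8, 4, 10, 16, 14, 13, 6, 2, 12]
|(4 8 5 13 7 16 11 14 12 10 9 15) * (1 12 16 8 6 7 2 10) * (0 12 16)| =|(0 12 1 16 11 14)(2 10 9 15 4 6 7 8 5 13)| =30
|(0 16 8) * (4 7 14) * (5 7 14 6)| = 6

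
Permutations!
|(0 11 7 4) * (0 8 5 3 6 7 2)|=|(0 11 2)(3 6 7 4 8 5)|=6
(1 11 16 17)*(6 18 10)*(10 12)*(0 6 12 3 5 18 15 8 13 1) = (0 6 15 8 13 1 11 16 17)(3 5 18)(10 12) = [6, 11, 2, 5, 4, 18, 15, 7, 13, 9, 12, 16, 10, 1, 14, 8, 17, 0, 3]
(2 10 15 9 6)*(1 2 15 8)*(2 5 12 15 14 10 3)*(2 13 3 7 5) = (1 2 7 5 12 15 9 6 14 10 8)(3 13) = [0, 2, 7, 13, 4, 12, 14, 5, 1, 6, 8, 11, 15, 3, 10, 9]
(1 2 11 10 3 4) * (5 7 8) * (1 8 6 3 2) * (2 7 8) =(2 11 10 7 6 3 4)(5 8) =[0, 1, 11, 4, 2, 8, 3, 6, 5, 9, 7, 10]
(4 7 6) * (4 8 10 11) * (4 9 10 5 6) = (4 7)(5 6 8)(9 10 11) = [0, 1, 2, 3, 7, 6, 8, 4, 5, 10, 11, 9]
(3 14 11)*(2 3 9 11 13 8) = (2 3 14 13 8)(9 11) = [0, 1, 3, 14, 4, 5, 6, 7, 2, 11, 10, 9, 12, 8, 13]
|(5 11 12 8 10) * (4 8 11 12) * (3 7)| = 6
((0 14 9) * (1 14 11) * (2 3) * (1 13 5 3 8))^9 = ((0 11 13 5 3 2 8 1 14 9))^9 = (0 9 14 1 8 2 3 5 13 11)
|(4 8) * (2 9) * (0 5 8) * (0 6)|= |(0 5 8 4 6)(2 9)|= 10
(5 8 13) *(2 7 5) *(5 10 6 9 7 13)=(2 13)(5 8)(6 9 7 10)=[0, 1, 13, 3, 4, 8, 9, 10, 5, 7, 6, 11, 12, 2]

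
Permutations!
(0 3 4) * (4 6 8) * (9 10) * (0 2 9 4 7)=[3, 1, 9, 6, 2, 5, 8, 0, 7, 10, 4]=(0 3 6 8 7)(2 9 10 4)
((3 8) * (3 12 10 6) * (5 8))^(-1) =(3 6 10 12 8 5)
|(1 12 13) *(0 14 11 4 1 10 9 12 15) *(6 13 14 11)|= 30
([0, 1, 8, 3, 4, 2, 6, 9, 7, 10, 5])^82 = [0, 1, 10, 3, 4, 9, 6, 2, 5, 8, 7]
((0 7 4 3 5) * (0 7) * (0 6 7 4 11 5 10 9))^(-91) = ((0 6 7 11 5 4 3 10 9))^(-91) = (0 9 10 3 4 5 11 7 6)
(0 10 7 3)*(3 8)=[10, 1, 2, 0, 4, 5, 6, 8, 3, 9, 7]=(0 10 7 8 3)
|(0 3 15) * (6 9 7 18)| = 12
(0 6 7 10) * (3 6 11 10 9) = [11, 1, 2, 6, 4, 5, 7, 9, 8, 3, 0, 10] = (0 11 10)(3 6 7 9)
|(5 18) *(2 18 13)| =4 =|(2 18 5 13)|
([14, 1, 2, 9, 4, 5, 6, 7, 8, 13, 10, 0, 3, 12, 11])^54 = [0, 1, 2, 13, 4, 5, 6, 7, 8, 12, 10, 11, 9, 3, 14]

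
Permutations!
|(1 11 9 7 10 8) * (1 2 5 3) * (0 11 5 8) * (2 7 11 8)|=12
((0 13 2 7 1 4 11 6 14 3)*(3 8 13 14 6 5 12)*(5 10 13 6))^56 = (14)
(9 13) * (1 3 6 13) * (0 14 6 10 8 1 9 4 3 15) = (0 14 6 13 4 3 10 8 1 15) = [14, 15, 2, 10, 3, 5, 13, 7, 1, 9, 8, 11, 12, 4, 6, 0]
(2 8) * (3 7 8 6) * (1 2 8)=(8)(1 2 6 3 7)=[0, 2, 6, 7, 4, 5, 3, 1, 8]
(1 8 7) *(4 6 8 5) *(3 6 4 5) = (1 3 6 8 7) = [0, 3, 2, 6, 4, 5, 8, 1, 7]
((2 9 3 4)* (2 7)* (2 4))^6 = (9)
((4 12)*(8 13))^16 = ((4 12)(8 13))^16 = (13)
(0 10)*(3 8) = [10, 1, 2, 8, 4, 5, 6, 7, 3, 9, 0] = (0 10)(3 8)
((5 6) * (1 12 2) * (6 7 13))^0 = ((1 12 2)(5 7 13 6))^0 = (13)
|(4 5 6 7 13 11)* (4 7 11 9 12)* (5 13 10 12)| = |(4 13 9 5 6 11 7 10 12)| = 9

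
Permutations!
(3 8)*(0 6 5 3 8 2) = (8)(0 6 5 3 2) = [6, 1, 0, 2, 4, 3, 5, 7, 8]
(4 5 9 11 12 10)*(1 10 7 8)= (1 10 4 5 9 11 12 7 8)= [0, 10, 2, 3, 5, 9, 6, 8, 1, 11, 4, 12, 7]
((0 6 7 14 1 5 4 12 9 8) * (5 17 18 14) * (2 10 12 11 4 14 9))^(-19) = (0 6 7 5 14 1 17 18 9 8)(2 12 10)(4 11)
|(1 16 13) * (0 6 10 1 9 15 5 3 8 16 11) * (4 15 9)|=|(0 6 10 1 11)(3 8 16 13 4 15 5)|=35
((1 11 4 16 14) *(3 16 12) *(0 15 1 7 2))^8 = ((0 15 1 11 4 12 3 16 14 7 2))^8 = (0 14 12 1 2 16 4 15 7 3 11)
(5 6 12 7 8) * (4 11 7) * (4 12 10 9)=(12)(4 11 7 8 5 6 10 9)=[0, 1, 2, 3, 11, 6, 10, 8, 5, 4, 9, 7, 12]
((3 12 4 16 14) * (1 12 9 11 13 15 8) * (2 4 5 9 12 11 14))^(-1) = ((1 11 13 15 8)(2 4 16)(3 12 5 9 14))^(-1) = (1 8 15 13 11)(2 16 4)(3 14 9 5 12)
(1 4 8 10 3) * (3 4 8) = [0, 8, 2, 1, 3, 5, 6, 7, 10, 9, 4] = (1 8 10 4 3)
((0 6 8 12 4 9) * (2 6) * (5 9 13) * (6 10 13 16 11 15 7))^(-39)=((0 2 10 13 5 9)(4 16 11 15 7 6 8 12))^(-39)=(0 13)(2 5)(4 16 11 15 7 6 8 12)(9 10)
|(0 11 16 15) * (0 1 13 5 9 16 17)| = 6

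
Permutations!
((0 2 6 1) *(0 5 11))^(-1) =(0 11 5 1 6 2)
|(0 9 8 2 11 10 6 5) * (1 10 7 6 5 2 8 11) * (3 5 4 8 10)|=9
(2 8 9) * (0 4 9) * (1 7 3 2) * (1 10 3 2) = [4, 7, 8, 1, 9, 5, 6, 2, 0, 10, 3] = (0 4 9 10 3 1 7 2 8)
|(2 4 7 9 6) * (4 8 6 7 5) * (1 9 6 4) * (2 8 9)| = 8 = |(1 2 9 7 6 8 4 5)|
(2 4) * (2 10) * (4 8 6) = (2 8 6 4 10) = [0, 1, 8, 3, 10, 5, 4, 7, 6, 9, 2]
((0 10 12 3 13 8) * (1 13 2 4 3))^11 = (0 8 13 1 12 10)(2 3 4)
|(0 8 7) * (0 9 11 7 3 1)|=12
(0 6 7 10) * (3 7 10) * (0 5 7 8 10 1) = (0 6 1)(3 8 10 5 7) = [6, 0, 2, 8, 4, 7, 1, 3, 10, 9, 5]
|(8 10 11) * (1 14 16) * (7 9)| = 6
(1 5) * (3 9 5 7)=[0, 7, 2, 9, 4, 1, 6, 3, 8, 5]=(1 7 3 9 5)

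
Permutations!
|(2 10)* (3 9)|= 2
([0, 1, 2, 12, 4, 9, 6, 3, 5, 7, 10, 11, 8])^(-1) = [0, 1, 2, 7, 4, 8, 6, 9, 12, 5, 10, 11, 3]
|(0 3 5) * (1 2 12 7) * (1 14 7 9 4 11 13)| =|(0 3 5)(1 2 12 9 4 11 13)(7 14)| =42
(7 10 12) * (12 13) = [0, 1, 2, 3, 4, 5, 6, 10, 8, 9, 13, 11, 7, 12] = (7 10 13 12)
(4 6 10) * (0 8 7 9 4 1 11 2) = [8, 11, 0, 3, 6, 5, 10, 9, 7, 4, 1, 2] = (0 8 7 9 4 6 10 1 11 2)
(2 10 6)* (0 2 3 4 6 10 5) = (10)(0 2 5)(3 4 6) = [2, 1, 5, 4, 6, 0, 3, 7, 8, 9, 10]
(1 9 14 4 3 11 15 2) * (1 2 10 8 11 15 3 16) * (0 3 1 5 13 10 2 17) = (0 3 15 2 17)(1 9 14 4 16 5 13 10 8 11) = [3, 9, 17, 15, 16, 13, 6, 7, 11, 14, 8, 1, 12, 10, 4, 2, 5, 0]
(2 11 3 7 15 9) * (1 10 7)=(1 10 7 15 9 2 11 3)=[0, 10, 11, 1, 4, 5, 6, 15, 8, 2, 7, 3, 12, 13, 14, 9]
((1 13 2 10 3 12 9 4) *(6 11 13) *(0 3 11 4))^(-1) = ((0 3 12 9)(1 6 4)(2 10 11 13))^(-1) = (0 9 12 3)(1 4 6)(2 13 11 10)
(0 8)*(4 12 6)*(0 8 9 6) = (0 9 6 4 12) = [9, 1, 2, 3, 12, 5, 4, 7, 8, 6, 10, 11, 0]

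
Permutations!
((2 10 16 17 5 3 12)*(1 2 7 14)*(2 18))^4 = (1 16 12 18 17 7 2 5 14 10 3)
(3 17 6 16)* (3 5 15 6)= (3 17)(5 15 6 16)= [0, 1, 2, 17, 4, 15, 16, 7, 8, 9, 10, 11, 12, 13, 14, 6, 5, 3]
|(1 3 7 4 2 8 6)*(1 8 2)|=4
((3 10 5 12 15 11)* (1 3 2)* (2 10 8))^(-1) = ((1 3 8 2)(5 12 15 11 10))^(-1) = (1 2 8 3)(5 10 11 15 12)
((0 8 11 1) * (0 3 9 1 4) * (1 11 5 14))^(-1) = (0 4 11 9 3 1 14 5 8)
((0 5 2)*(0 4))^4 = (5)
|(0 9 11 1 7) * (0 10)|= 6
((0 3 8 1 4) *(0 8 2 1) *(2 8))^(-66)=(8)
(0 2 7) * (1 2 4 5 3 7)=(0 4 5 3 7)(1 2)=[4, 2, 1, 7, 5, 3, 6, 0]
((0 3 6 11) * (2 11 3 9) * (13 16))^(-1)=((0 9 2 11)(3 6)(13 16))^(-1)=(0 11 2 9)(3 6)(13 16)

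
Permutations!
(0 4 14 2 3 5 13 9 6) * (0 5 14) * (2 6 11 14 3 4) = (0 2 4)(5 13 9 11 14 6) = [2, 1, 4, 3, 0, 13, 5, 7, 8, 11, 10, 14, 12, 9, 6]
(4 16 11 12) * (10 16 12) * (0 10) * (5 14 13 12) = [10, 1, 2, 3, 5, 14, 6, 7, 8, 9, 16, 0, 4, 12, 13, 15, 11] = (0 10 16 11)(4 5 14 13 12)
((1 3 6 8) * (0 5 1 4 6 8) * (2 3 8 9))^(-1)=(0 6 4 8 1 5)(2 9 3)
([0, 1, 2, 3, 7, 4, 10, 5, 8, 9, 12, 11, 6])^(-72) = (12)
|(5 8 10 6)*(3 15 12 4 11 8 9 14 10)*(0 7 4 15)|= 30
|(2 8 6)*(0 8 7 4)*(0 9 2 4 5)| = 8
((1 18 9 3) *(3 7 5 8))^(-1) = (1 3 8 5 7 9 18)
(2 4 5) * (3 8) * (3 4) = (2 3 8 4 5) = [0, 1, 3, 8, 5, 2, 6, 7, 4]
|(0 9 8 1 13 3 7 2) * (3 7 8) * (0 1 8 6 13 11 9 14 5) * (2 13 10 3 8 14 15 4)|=30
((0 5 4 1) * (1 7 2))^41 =(0 1 2 7 4 5)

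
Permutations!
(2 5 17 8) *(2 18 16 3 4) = (2 5 17 8 18 16 3 4) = [0, 1, 5, 4, 2, 17, 6, 7, 18, 9, 10, 11, 12, 13, 14, 15, 3, 8, 16]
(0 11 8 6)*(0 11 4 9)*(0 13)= (0 4 9 13)(6 11 8)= [4, 1, 2, 3, 9, 5, 11, 7, 6, 13, 10, 8, 12, 0]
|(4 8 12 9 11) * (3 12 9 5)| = 12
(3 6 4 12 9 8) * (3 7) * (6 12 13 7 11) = (3 12 9 8 11 6 4 13 7) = [0, 1, 2, 12, 13, 5, 4, 3, 11, 8, 10, 6, 9, 7]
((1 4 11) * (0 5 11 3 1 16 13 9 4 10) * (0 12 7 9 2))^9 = ((0 5 11 16 13 2)(1 10 12 7 9 4 3))^9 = (0 16)(1 12 9 3 10 7 4)(2 11)(5 13)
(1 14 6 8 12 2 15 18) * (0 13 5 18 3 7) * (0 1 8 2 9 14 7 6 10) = (0 13 5 18 8 12 9 14 10)(1 7)(2 15 3 6) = [13, 7, 15, 6, 4, 18, 2, 1, 12, 14, 0, 11, 9, 5, 10, 3, 16, 17, 8]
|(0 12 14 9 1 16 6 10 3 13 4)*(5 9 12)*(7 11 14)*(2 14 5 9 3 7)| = 12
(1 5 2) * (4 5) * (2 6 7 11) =(1 4 5 6 7 11 2) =[0, 4, 1, 3, 5, 6, 7, 11, 8, 9, 10, 2]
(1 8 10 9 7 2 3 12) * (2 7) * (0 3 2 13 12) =(0 3)(1 8 10 9 13 12) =[3, 8, 2, 0, 4, 5, 6, 7, 10, 13, 9, 11, 1, 12]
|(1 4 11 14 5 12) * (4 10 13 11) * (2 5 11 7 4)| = |(1 10 13 7 4 2 5 12)(11 14)| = 8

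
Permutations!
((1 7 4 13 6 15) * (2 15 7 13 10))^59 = ((1 13 6 7 4 10 2 15))^59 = (1 7 2 13 4 15 6 10)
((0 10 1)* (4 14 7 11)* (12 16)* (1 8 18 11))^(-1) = (0 1 7 14 4 11 18 8 10)(12 16)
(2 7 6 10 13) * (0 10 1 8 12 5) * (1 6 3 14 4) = (0 10 13 2 7 3 14 4 1 8 12 5) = [10, 8, 7, 14, 1, 0, 6, 3, 12, 9, 13, 11, 5, 2, 4]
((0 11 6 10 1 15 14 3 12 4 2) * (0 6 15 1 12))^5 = (15)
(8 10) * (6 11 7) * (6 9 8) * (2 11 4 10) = [0, 1, 11, 3, 10, 5, 4, 9, 2, 8, 6, 7] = (2 11 7 9 8)(4 10 6)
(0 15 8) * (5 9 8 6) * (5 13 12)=(0 15 6 13 12 5 9 8)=[15, 1, 2, 3, 4, 9, 13, 7, 0, 8, 10, 11, 5, 12, 14, 6]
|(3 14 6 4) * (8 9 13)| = |(3 14 6 4)(8 9 13)| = 12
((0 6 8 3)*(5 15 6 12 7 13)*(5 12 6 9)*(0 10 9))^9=(0 6 8 3 10 9 5 15)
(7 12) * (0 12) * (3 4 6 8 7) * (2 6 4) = (0 12 3 2 6 8 7) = [12, 1, 6, 2, 4, 5, 8, 0, 7, 9, 10, 11, 3]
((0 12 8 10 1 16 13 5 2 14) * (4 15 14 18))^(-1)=(0 14 15 4 18 2 5 13 16 1 10 8 12)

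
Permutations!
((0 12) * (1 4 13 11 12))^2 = (0 4 11)(1 13 12)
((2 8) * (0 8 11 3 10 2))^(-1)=(0 8)(2 10 3 11)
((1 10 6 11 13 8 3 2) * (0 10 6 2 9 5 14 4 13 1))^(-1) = ((0 10 2)(1 6 11)(3 9 5 14 4 13 8))^(-1) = (0 2 10)(1 11 6)(3 8 13 4 14 5 9)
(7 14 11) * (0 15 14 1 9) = (0 15 14 11 7 1 9) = [15, 9, 2, 3, 4, 5, 6, 1, 8, 0, 10, 7, 12, 13, 11, 14]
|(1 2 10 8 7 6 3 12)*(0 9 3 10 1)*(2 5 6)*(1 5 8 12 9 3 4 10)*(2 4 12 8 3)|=8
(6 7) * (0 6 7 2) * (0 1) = (7)(0 6 2 1) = [6, 0, 1, 3, 4, 5, 2, 7]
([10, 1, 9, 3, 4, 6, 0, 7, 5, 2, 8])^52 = [8, 1, 2, 3, 4, 0, 10, 7, 6, 9, 5]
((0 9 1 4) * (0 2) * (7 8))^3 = (0 4 9 2 1)(7 8)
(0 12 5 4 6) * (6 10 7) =(0 12 5 4 10 7 6) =[12, 1, 2, 3, 10, 4, 0, 6, 8, 9, 7, 11, 5]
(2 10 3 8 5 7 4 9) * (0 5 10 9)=(0 5 7 4)(2 9)(3 8 10)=[5, 1, 9, 8, 0, 7, 6, 4, 10, 2, 3]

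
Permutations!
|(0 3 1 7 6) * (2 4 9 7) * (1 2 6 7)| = |(0 3 2 4 9 1 6)| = 7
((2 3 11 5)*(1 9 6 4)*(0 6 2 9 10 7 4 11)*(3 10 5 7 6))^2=(1 9 10 11 4 5 2 6 7)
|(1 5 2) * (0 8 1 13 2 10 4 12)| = 14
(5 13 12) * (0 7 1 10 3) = (0 7 1 10 3)(5 13 12) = [7, 10, 2, 0, 4, 13, 6, 1, 8, 9, 3, 11, 5, 12]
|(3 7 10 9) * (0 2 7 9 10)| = 6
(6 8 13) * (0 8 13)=(0 8)(6 13)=[8, 1, 2, 3, 4, 5, 13, 7, 0, 9, 10, 11, 12, 6]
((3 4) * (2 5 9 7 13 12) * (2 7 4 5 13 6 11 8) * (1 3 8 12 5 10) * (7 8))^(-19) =((1 3 10)(2 13 5 9 4 7 6 11 12 8))^(-19) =(1 10 3)(2 13 5 9 4 7 6 11 12 8)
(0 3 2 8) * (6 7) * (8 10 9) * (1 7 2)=(0 3 1 7 6 2 10 9 8)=[3, 7, 10, 1, 4, 5, 2, 6, 0, 8, 9]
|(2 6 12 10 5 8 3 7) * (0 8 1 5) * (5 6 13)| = 11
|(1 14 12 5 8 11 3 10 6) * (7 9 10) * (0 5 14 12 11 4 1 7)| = |(0 5 8 4 1 12 14 11 3)(6 7 9 10)| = 36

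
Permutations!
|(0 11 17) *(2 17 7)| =5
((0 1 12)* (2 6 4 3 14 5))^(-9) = (2 3)(4 5)(6 14)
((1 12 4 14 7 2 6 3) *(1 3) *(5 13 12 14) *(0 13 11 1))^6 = ((0 13 12 4 5 11 1 14 7 2 6))^6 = (0 1 13 14 12 7 4 2 5 6 11)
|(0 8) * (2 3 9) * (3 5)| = 4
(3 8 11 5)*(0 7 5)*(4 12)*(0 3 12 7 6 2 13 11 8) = [6, 1, 13, 0, 7, 12, 2, 5, 8, 9, 10, 3, 4, 11] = (0 6 2 13 11 3)(4 7 5 12)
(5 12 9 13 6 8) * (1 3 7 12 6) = (1 3 7 12 9 13)(5 6 8) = [0, 3, 2, 7, 4, 6, 8, 12, 5, 13, 10, 11, 9, 1]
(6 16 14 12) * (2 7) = (2 7)(6 16 14 12) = [0, 1, 7, 3, 4, 5, 16, 2, 8, 9, 10, 11, 6, 13, 12, 15, 14]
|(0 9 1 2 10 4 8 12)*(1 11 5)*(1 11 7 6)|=|(0 9 7 6 1 2 10 4 8 12)(5 11)|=10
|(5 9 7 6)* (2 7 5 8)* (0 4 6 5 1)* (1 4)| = |(0 1)(2 7 5 9 4 6 8)| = 14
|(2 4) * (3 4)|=|(2 3 4)|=3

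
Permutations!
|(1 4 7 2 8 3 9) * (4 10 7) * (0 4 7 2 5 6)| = |(0 4 7 5 6)(1 10 2 8 3 9)| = 30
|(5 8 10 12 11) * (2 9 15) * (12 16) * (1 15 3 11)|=|(1 15 2 9 3 11 5 8 10 16 12)|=11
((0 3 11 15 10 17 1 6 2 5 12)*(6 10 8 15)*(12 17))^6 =(0 17 11 10 2)(1 6 12 5 3)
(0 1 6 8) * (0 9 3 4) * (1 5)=(0 5 1 6 8 9 3 4)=[5, 6, 2, 4, 0, 1, 8, 7, 9, 3]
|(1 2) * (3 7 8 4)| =4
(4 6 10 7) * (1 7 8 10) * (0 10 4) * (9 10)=(0 9 10 8 4 6 1 7)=[9, 7, 2, 3, 6, 5, 1, 0, 4, 10, 8]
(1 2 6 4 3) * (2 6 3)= (1 6 4 2 3)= [0, 6, 3, 1, 2, 5, 4]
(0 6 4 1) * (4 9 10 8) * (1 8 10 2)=(10)(0 6 9 2 1)(4 8)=[6, 0, 1, 3, 8, 5, 9, 7, 4, 2, 10]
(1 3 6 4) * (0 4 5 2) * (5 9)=(0 4 1 3 6 9 5 2)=[4, 3, 0, 6, 1, 2, 9, 7, 8, 5]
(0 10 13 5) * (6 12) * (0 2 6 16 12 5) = (0 10 13)(2 6 5)(12 16) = [10, 1, 6, 3, 4, 2, 5, 7, 8, 9, 13, 11, 16, 0, 14, 15, 12]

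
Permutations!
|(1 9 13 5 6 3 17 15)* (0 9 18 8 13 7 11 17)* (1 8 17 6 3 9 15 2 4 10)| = 12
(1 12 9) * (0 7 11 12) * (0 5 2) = (0 7 11 12 9 1 5 2) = [7, 5, 0, 3, 4, 2, 6, 11, 8, 1, 10, 12, 9]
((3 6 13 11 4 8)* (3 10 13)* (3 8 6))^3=((4 6 8 10 13 11))^3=(4 10)(6 13)(8 11)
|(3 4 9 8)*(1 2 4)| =|(1 2 4 9 8 3)| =6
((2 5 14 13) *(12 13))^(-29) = (2 5 14 12 13)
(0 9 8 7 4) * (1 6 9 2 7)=(0 2 7 4)(1 6 9 8)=[2, 6, 7, 3, 0, 5, 9, 4, 1, 8]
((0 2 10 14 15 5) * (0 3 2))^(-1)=((2 10 14 15 5 3))^(-1)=(2 3 5 15 14 10)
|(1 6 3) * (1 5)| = |(1 6 3 5)| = 4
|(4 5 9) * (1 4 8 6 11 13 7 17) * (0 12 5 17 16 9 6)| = |(0 12 5 6 11 13 7 16 9 8)(1 4 17)| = 30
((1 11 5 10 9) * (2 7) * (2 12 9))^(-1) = ((1 11 5 10 2 7 12 9))^(-1) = (1 9 12 7 2 10 5 11)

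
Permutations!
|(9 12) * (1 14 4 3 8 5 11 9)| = 9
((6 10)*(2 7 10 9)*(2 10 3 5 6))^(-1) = (2 10 9 6 5 3 7)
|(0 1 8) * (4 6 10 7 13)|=15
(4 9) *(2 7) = [0, 1, 7, 3, 9, 5, 6, 2, 8, 4] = (2 7)(4 9)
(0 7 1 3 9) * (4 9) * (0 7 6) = [6, 3, 2, 4, 9, 5, 0, 1, 8, 7] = (0 6)(1 3 4 9 7)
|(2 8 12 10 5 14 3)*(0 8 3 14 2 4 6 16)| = |(0 8 12 10 5 2 3 4 6 16)| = 10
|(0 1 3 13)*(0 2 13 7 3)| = |(0 1)(2 13)(3 7)| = 2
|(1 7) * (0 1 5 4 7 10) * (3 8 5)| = 15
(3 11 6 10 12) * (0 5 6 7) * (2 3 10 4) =[5, 1, 3, 11, 2, 6, 4, 0, 8, 9, 12, 7, 10] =(0 5 6 4 2 3 11 7)(10 12)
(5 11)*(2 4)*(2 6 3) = (2 4 6 3)(5 11) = [0, 1, 4, 2, 6, 11, 3, 7, 8, 9, 10, 5]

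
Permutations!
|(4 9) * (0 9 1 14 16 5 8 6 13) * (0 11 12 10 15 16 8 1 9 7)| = 22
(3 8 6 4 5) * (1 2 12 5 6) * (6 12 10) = (1 2 10 6 4 12 5 3 8) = [0, 2, 10, 8, 12, 3, 4, 7, 1, 9, 6, 11, 5]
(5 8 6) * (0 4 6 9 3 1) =(0 4 6 5 8 9 3 1) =[4, 0, 2, 1, 6, 8, 5, 7, 9, 3]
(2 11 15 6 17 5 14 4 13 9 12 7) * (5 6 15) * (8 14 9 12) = (2 11 5 9 8 14 4 13 12 7)(6 17) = [0, 1, 11, 3, 13, 9, 17, 2, 14, 8, 10, 5, 7, 12, 4, 15, 16, 6]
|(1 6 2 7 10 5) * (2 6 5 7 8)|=|(1 5)(2 8)(7 10)|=2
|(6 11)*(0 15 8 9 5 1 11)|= |(0 15 8 9 5 1 11 6)|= 8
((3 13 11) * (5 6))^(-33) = (13)(5 6)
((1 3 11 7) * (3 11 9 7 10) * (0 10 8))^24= (11)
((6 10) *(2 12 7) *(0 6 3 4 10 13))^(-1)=((0 6 13)(2 12 7)(3 4 10))^(-1)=(0 13 6)(2 7 12)(3 10 4)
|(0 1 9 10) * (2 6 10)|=|(0 1 9 2 6 10)|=6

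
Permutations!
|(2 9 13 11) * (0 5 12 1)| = 4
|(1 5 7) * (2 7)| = |(1 5 2 7)| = 4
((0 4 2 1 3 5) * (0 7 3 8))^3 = (0 1 4 8 2)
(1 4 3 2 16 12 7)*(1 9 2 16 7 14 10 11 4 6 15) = (1 6 15)(2 7 9)(3 16 12 14 10 11 4) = [0, 6, 7, 16, 3, 5, 15, 9, 8, 2, 11, 4, 14, 13, 10, 1, 12]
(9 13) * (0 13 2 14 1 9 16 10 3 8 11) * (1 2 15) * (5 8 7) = (0 13 16 10 3 7 5 8 11)(1 9 15)(2 14) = [13, 9, 14, 7, 4, 8, 6, 5, 11, 15, 3, 0, 12, 16, 2, 1, 10]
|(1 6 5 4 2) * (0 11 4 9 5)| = |(0 11 4 2 1 6)(5 9)| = 6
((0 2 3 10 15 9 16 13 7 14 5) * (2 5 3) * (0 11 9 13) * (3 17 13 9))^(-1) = (0 16 9 15 10 3 11 5)(7 13 17 14)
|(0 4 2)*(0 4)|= |(2 4)|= 2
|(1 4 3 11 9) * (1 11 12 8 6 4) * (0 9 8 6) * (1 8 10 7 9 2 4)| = 8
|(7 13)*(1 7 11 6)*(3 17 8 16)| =20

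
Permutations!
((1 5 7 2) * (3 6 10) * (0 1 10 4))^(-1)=(0 4 6 3 10 2 7 5 1)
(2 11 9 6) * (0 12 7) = (0 12 7)(2 11 9 6) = [12, 1, 11, 3, 4, 5, 2, 0, 8, 6, 10, 9, 7]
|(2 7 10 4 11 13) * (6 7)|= 7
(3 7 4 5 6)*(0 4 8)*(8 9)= [4, 1, 2, 7, 5, 6, 3, 9, 0, 8]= (0 4 5 6 3 7 9 8)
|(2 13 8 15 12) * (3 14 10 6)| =|(2 13 8 15 12)(3 14 10 6)| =20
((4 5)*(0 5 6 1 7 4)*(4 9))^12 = (1 9 6 7 4)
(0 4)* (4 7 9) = (0 7 9 4) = [7, 1, 2, 3, 0, 5, 6, 9, 8, 4]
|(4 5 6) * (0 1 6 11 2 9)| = 8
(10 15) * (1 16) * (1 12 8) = (1 16 12 8)(10 15) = [0, 16, 2, 3, 4, 5, 6, 7, 1, 9, 15, 11, 8, 13, 14, 10, 12]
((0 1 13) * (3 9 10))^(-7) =((0 1 13)(3 9 10))^(-7) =(0 13 1)(3 10 9)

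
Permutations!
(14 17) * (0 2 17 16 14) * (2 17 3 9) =(0 17)(2 3 9)(14 16) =[17, 1, 3, 9, 4, 5, 6, 7, 8, 2, 10, 11, 12, 13, 16, 15, 14, 0]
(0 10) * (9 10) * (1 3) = (0 9 10)(1 3) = [9, 3, 2, 1, 4, 5, 6, 7, 8, 10, 0]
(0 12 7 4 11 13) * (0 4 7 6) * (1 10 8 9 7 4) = (0 12 6)(1 10 8 9 7 4 11 13) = [12, 10, 2, 3, 11, 5, 0, 4, 9, 7, 8, 13, 6, 1]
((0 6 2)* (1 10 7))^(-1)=((0 6 2)(1 10 7))^(-1)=(0 2 6)(1 7 10)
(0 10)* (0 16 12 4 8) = (0 10 16 12 4 8) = [10, 1, 2, 3, 8, 5, 6, 7, 0, 9, 16, 11, 4, 13, 14, 15, 12]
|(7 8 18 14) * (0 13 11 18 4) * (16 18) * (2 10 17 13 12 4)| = |(0 12 4)(2 10 17 13 11 16 18 14 7 8)| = 30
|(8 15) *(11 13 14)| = |(8 15)(11 13 14)| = 6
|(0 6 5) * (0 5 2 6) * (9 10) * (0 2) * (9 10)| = 3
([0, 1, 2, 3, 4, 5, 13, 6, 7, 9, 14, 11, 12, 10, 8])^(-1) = [0, 1, 2, 3, 4, 5, 7, 8, 14, 9, 13, 11, 12, 6, 10]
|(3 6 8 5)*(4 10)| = 4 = |(3 6 8 5)(4 10)|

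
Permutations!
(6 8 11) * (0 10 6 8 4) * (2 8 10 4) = (0 4)(2 8 11 10 6) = [4, 1, 8, 3, 0, 5, 2, 7, 11, 9, 6, 10]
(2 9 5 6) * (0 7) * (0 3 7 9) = [9, 1, 0, 7, 4, 6, 2, 3, 8, 5] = (0 9 5 6 2)(3 7)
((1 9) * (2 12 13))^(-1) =(1 9)(2 13 12)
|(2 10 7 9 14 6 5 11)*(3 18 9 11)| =12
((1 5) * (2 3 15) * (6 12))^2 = (2 15 3)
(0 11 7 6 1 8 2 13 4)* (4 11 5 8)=[5, 4, 13, 3, 0, 8, 1, 6, 2, 9, 10, 7, 12, 11]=(0 5 8 2 13 11 7 6 1 4)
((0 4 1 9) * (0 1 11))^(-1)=(0 11 4)(1 9)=((0 4 11)(1 9))^(-1)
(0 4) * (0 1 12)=[4, 12, 2, 3, 1, 5, 6, 7, 8, 9, 10, 11, 0]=(0 4 1 12)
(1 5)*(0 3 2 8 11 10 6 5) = (0 3 2 8 11 10 6 5 1) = [3, 0, 8, 2, 4, 1, 5, 7, 11, 9, 6, 10]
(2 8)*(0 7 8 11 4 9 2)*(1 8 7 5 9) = (0 5 9 2 11 4 1 8) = [5, 8, 11, 3, 1, 9, 6, 7, 0, 2, 10, 4]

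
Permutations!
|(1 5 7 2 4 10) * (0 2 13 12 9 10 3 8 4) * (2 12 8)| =12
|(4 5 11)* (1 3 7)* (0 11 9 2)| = |(0 11 4 5 9 2)(1 3 7)| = 6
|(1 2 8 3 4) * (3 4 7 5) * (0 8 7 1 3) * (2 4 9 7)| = 15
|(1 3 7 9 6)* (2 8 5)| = |(1 3 7 9 6)(2 8 5)| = 15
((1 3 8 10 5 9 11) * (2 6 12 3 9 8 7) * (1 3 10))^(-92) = (1 12 3 8 6 11 5 2 9 10 7)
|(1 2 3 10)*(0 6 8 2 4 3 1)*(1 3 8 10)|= 15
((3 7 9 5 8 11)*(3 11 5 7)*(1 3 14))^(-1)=((1 3 14)(5 8)(7 9))^(-1)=(1 14 3)(5 8)(7 9)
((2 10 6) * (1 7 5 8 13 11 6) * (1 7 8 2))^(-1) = ((1 8 13 11 6)(2 10 7 5))^(-1) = (1 6 11 13 8)(2 5 7 10)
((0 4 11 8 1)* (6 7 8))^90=((0 4 11 6 7 8 1))^90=(0 1 8 7 6 11 4)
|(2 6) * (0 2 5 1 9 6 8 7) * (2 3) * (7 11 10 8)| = 12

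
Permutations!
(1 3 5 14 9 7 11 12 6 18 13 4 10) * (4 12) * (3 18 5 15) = (1 18 13 12 6 5 14 9 7 11 4 10)(3 15) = [0, 18, 2, 15, 10, 14, 5, 11, 8, 7, 1, 4, 6, 12, 9, 3, 16, 17, 13]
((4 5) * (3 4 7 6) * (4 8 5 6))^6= (8)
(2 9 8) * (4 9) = (2 4 9 8) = [0, 1, 4, 3, 9, 5, 6, 7, 2, 8]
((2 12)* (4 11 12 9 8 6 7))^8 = ((2 9 8 6 7 4 11 12))^8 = (12)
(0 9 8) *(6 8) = [9, 1, 2, 3, 4, 5, 8, 7, 0, 6] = (0 9 6 8)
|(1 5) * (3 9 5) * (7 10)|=4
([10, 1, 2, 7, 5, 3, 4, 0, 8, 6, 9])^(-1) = [7, 1, 2, 5, 6, 4, 9, 3, 8, 10, 0]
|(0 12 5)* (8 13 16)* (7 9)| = 6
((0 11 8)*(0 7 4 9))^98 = (0 8 4)(7 9 11)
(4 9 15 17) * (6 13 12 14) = (4 9 15 17)(6 13 12 14) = [0, 1, 2, 3, 9, 5, 13, 7, 8, 15, 10, 11, 14, 12, 6, 17, 16, 4]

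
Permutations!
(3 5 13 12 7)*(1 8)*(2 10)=(1 8)(2 10)(3 5 13 12 7)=[0, 8, 10, 5, 4, 13, 6, 3, 1, 9, 2, 11, 7, 12]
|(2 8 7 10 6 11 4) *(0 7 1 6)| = 6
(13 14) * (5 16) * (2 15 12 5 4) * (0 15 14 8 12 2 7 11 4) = (0 15 2 14 13 8 12 5 16)(4 7 11) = [15, 1, 14, 3, 7, 16, 6, 11, 12, 9, 10, 4, 5, 8, 13, 2, 0]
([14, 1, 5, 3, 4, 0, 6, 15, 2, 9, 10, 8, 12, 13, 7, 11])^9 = [14, 1, 5, 3, 4, 0, 6, 15, 2, 9, 10, 8, 12, 13, 7, 11]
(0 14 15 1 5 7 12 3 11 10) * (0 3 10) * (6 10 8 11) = (0 14 15 1 5 7 12 8 11)(3 6 10) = [14, 5, 2, 6, 4, 7, 10, 12, 11, 9, 3, 0, 8, 13, 15, 1]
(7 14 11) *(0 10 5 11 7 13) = [10, 1, 2, 3, 4, 11, 6, 14, 8, 9, 5, 13, 12, 0, 7] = (0 10 5 11 13)(7 14)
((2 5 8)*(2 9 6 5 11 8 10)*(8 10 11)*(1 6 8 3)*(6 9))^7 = ((1 9 8 6 5 11 10 2 3))^7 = (1 2 11 6 9 3 10 5 8)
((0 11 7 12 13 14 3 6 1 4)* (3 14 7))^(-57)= ((14)(0 11 3 6 1 4)(7 12 13))^(-57)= (14)(0 6)(1 11)(3 4)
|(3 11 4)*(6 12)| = |(3 11 4)(6 12)| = 6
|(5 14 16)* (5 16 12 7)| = 4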